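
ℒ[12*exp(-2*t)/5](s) 12/(5*(s + 2))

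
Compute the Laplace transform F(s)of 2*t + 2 2/s^2 + 2/s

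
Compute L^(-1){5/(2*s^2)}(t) 5*t/2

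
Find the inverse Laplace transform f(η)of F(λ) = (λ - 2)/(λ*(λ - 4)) exp(2*η)*cosh(2*η)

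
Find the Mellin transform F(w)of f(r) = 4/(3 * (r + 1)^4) 2 * gamma(w) * gamma(4 - w)/9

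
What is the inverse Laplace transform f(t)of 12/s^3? 6 * t^2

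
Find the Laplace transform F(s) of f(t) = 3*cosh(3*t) 3*s/(s^2-9) 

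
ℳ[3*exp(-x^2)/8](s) 3*gamma(s/2)/16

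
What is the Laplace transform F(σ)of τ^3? 6/σ^4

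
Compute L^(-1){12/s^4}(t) 2 * t^3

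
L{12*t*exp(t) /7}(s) 12/(7*(s - 1) ^2) 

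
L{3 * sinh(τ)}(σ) 3/(σ^2 - 1)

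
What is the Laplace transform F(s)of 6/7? 6/(7*s)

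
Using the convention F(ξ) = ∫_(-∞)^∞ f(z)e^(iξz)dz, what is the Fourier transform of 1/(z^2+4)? pi * exp(-2 * Abs(ξ))/2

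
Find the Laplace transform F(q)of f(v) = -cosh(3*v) -q/(q^2 - 9)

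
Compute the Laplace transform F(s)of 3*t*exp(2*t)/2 3/(2*(s - 2)^2)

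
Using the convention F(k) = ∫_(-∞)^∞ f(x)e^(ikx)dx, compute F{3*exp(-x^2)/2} 3*sqrt(pi)*exp(-k^2/4)/2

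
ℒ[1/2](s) 1/(2 * s)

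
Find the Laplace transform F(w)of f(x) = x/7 1/(7*w^2)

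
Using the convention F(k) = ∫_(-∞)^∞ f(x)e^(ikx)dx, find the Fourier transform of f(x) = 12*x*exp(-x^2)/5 6*I*sqrt(pi)*k*exp(-k^2/4)/5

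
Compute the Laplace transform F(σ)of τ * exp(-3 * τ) (σ + 3)^(-2)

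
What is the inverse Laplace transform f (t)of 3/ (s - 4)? 3*exp (4*t)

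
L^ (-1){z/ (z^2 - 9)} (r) cosh (3 * r)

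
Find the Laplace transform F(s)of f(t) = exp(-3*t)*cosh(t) (s + 3)/((s + 3)^2 - 1)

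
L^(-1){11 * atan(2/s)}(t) 11 * sin(2 * t)/t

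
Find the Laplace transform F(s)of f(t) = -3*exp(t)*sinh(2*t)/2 -3/((s - 1)^2-4)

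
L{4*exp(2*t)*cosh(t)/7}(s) 4*(s - 2)/(7*((s - 2)^2 - 1))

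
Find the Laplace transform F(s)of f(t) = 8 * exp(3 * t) 8/(s - 3)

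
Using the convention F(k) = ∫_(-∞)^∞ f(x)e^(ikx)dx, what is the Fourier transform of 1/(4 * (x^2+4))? pi * exp(-2 * Abs(k))/8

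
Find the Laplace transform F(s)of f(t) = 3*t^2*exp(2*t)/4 3/(2*(s - 2)^3)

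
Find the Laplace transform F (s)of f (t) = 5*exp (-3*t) 5/ (s + 3)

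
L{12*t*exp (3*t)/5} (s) 12/ (5*(s - 3)^2)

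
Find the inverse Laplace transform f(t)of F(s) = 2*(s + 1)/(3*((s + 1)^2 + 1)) 2*exp(-t)*cos(t)/3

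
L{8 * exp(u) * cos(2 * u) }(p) 8 * (p - 1) /((p - 1) ^2 + 4) 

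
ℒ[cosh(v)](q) q/(q^2-1)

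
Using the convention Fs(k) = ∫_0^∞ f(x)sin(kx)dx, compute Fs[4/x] 2 * pi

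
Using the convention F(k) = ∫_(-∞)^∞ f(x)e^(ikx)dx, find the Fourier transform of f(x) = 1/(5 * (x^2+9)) pi * exp(-3 * Abs(k))/15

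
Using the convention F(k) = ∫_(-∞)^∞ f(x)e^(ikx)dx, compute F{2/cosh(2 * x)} pi/cosh(pi * k/4)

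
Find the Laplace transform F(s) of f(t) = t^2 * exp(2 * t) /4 1/(2 * (s - 2) ^3) 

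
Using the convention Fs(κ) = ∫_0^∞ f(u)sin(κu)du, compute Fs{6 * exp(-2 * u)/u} 6 * atan(κ/2)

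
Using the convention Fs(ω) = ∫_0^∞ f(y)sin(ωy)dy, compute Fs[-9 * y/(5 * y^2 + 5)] -9 * pi * exp(-ω)/10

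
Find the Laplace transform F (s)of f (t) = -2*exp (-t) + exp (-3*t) 1/ (s + 3)-2/ (s + 1)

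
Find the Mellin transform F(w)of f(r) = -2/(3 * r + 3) -2 * pi * csc(pi * w)/3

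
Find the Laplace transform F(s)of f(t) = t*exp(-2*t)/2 1/(2*(s+2)^2)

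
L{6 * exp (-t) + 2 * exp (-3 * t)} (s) 6/ (s + 1) + 2/ (s + 3)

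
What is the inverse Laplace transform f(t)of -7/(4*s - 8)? -7*exp(2*t)/4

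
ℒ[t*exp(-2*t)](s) (s+2)^(-2)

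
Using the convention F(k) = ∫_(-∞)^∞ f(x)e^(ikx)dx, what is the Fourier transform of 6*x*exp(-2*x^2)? 3*sqrt(2)*I*sqrt(pi)*k*exp(-k^2/8)/4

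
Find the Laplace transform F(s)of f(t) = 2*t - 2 2/s^2 - 2/s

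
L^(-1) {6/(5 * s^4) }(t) t^3/5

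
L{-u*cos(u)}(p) (1 - p^2)/(p^2+1)^2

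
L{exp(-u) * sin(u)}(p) 1/((p+1)^2+1)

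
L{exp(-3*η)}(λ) 1/(λ + 3)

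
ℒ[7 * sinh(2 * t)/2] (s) 7/(s^2 - 4)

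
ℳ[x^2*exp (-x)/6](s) gamma (s + 2)/6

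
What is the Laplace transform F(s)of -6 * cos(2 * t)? -6 * s/(s^2 + 4)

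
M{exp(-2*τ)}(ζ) gamma(ζ)/2^ζ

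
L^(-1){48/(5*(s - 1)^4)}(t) 8*t^3*exp(t)/5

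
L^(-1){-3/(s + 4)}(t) -3*exp(-4*t)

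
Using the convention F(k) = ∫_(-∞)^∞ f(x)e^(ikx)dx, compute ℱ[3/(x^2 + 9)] pi * exp(-3 * Abs(k))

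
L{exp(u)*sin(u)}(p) 1/((p - 1)^2 + 1)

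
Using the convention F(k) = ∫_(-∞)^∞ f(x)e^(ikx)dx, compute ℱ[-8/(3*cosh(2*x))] -4*pi/(3*cosh(pi*k/4))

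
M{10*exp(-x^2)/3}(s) 5*gamma(s/2)/3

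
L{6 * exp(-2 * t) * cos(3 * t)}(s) 6 * (s + 2)/((s + 2)^2 + 9)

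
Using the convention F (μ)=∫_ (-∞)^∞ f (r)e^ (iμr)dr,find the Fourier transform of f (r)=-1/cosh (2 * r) -pi/ (2 * cosh (pi * μ/4))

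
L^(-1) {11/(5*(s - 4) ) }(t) 11*exp(4*t) /5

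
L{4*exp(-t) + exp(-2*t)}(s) 1/(s + 2) + 4/(s + 1)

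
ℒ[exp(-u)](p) 1/(p + 1)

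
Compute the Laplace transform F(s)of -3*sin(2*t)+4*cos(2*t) 4*s/(s^2+4) - 6/(s^2+4)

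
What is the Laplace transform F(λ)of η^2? 2/λ^3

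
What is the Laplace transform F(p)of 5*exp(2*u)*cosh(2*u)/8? 5*(p - 2)/(8*p*(p - 4))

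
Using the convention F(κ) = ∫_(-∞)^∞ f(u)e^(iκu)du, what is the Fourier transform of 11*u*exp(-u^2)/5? 11*I*sqrt(pi)*κ*exp(-κ^2/4)/10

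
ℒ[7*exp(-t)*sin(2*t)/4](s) 7/(2*((s + 1)^2 + 4))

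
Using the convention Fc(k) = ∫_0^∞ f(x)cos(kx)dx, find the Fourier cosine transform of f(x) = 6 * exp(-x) 6/(k^2+1)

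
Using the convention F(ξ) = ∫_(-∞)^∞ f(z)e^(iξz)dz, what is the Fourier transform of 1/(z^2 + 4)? pi*exp(-2*Abs(ξ))/2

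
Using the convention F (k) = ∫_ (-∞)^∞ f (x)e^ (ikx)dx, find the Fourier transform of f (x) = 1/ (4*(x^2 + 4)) pi*exp (-2*Abs (k))/8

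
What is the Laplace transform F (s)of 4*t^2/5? 8/ (5*s^3)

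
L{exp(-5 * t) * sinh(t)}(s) 1/((s+5)^2 - 1)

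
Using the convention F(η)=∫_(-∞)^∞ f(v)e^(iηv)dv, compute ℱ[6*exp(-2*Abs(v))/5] 24/(5*(η^2+4))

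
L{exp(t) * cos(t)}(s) (s - 1)/((s - 1)^2 + 1)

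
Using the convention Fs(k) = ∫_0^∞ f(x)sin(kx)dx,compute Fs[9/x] 9*pi/2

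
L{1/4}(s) 1/(4*s)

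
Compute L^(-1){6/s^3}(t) 3*t^2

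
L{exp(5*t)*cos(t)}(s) (s - 5)/((s - 5)^2 + 1)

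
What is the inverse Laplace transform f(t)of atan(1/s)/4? sin(t)/(4*t)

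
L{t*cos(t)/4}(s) (s^2 - 1)/(4*(s^2 + 1)^2)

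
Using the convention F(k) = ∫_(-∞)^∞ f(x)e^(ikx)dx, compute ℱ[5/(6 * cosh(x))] 5 * pi/(6 * cosh(pi * k/2))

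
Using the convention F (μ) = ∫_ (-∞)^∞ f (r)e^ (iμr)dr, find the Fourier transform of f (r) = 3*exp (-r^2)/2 3*sqrt (pi)*exp (-μ^2/4)/2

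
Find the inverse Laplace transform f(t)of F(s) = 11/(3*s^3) 11*t^2/6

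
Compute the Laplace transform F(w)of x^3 6/w^4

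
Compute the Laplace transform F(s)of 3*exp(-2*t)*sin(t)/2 3/(2*((s + 2)^2 + 1))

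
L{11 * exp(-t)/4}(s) 11/(4 * (s + 1))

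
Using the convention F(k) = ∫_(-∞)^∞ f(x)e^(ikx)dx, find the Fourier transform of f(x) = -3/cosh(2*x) -3*pi/(2*cosh(pi*k/4))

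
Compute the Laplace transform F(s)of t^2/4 1/(2 * s^3)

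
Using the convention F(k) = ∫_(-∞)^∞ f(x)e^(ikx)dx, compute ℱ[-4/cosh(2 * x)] -2 * pi/cosh(pi * k/4)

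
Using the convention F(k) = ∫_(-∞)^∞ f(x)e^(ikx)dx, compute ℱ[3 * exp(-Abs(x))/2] 3/(k^2 + 1)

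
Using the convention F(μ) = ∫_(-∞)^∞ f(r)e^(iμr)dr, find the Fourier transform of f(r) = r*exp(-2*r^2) sqrt(2)*I*sqrt(pi)*μ*exp(-μ^2/8)/8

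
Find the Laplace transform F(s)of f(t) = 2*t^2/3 4/(3*s^3)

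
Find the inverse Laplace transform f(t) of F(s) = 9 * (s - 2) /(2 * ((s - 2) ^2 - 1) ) 9 * exp(2 * t) * cosh(t) /2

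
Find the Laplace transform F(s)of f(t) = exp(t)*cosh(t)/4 (s - 1)/(4*s*(s - 2))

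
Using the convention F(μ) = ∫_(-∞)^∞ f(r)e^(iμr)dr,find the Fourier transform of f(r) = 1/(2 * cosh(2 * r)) pi/(4 * cosh(pi * μ/4))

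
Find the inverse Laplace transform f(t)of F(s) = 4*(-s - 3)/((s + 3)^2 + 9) -4*exp(-3*t)*cos(3*t)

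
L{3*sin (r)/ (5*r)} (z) 3*atan (1/z)/5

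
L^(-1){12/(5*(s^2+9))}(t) 4*sin(3*t)/5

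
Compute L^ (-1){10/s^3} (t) 5*t^2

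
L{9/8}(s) 9/(8*s)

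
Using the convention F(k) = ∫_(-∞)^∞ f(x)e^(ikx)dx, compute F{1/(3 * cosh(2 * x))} pi/(6 * cosh(pi * k/4))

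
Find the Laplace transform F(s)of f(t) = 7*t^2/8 7/(4*s^3)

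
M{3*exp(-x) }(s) 3*gamma(s) 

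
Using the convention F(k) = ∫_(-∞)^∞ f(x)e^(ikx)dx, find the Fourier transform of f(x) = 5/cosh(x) 5*pi/cosh(pi*k/2)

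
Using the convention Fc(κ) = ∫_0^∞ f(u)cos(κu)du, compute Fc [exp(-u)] 1/(κ^2+1)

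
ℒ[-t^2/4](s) -1/ (2*s^3)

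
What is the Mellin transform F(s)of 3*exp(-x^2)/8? 3*gamma(s/2)/16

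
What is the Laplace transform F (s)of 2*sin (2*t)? 4/ (s^2+4)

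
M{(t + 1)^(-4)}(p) gamma(p) * gamma(4 - p)/6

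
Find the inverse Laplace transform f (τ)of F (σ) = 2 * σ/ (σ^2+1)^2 τ * sin (τ)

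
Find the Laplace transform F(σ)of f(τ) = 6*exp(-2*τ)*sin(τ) 6/((σ+2)^2+1)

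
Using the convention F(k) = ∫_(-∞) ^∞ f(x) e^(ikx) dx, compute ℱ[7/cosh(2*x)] 7*pi/(2*cosh(pi*k/4) ) 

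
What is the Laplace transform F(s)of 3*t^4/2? 36/s^5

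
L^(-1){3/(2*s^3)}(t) 3*t^2/4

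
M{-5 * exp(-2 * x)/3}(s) -5 * gamma(s)/(3 * 2^s)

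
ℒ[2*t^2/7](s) 4/(7*s^3)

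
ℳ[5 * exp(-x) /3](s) 5 * gamma(s) /3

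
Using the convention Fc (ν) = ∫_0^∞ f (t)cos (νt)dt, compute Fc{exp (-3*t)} 3/ (ν^2 + 9)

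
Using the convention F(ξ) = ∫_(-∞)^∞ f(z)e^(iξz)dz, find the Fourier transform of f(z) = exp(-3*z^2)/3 sqrt(3)*sqrt(pi)*exp(-ξ^2/12)/9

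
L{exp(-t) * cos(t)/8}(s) (s + 1)/(8 * ((s + 1)^2 + 1))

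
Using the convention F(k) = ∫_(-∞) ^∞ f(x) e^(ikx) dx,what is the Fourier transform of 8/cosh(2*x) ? 4*pi/cosh(pi*k/4) 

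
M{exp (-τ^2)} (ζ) gamma (ζ/2)/2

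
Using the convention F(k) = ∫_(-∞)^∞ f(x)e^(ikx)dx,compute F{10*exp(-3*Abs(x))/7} 60/(7*(k^2 + 9))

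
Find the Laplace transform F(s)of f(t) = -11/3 -11/(3 * s)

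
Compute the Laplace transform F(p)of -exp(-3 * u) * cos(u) (-p - 3)/((p + 3)^2 + 1)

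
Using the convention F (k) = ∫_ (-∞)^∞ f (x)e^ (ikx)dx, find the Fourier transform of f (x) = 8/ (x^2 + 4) 4 * pi * exp (-2 * Abs (k))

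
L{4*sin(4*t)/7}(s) 16/(7*(s^2 + 16))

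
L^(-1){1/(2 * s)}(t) 1/2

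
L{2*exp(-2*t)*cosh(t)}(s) 2*(s + 2)/((s + 2)^2-1)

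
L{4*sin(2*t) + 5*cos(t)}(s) 5*s/(s^2 + 1) + 8/(s^2 + 4)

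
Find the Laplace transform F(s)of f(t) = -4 -4/s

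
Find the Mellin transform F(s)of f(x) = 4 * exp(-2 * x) 2^(2 - s) * gamma(s)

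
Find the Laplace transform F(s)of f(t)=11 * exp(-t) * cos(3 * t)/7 11 * (s + 1)/(7 * ((s + 1)^2 + 9))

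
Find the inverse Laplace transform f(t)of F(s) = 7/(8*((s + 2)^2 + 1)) 7*exp(-2*t)*sin(t)/8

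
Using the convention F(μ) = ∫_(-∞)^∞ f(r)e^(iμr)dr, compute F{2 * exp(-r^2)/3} 2 * sqrt(pi) * exp(-μ^2/4)/3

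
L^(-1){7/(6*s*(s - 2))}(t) 7*exp(t)*sinh(t)/6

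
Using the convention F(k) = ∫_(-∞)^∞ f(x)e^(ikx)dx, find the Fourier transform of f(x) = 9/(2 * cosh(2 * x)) 9 * pi/(4 * cosh(pi * k/4))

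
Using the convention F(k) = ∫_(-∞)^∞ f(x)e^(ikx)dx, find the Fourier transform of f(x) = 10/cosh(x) 10*pi/cosh(pi*k/2)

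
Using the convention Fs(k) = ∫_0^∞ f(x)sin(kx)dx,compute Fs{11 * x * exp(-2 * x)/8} 11 * k/(2 * (k^2 + 4)^2)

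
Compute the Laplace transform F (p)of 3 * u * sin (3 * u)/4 9 * p/ (2 * (p^2 + 9)^2)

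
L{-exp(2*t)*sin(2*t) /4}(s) -1/(2*(s - 2) ^2 + 8) 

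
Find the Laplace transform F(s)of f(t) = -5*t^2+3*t 3/s^2-10/s^3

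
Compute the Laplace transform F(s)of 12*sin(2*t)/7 24/(7*(s^2+4))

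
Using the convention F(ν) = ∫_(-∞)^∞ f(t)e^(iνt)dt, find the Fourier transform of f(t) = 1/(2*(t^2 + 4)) pi*exp(-2*Abs(ν))/4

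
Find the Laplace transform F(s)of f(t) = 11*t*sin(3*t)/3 22*s/(s^2 + 9)^2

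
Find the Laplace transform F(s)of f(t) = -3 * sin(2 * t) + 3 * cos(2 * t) 3 * s/(s^2 + 4) - 6/(s^2 + 4)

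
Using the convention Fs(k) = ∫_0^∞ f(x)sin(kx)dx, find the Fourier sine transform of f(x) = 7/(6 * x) 7 * pi/12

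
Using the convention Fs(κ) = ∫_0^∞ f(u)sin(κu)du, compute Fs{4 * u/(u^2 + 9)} 2 * pi * exp(-3 * κ)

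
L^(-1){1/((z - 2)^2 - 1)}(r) exp(2*r)*sinh(r)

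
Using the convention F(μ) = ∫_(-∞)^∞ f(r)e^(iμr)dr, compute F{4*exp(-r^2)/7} 4*sqrt(pi)*exp(-μ^2/4)/7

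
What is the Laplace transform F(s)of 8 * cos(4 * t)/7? 8 * s/(7 * (s^2 + 16))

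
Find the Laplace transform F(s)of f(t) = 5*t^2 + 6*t 6/s^2 + 10/s^3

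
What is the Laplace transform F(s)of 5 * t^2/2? 5/s^3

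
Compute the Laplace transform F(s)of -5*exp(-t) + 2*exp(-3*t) 2/(s + 3) - 5/(s + 1)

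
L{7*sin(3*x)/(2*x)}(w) 7*atan(3/w)/2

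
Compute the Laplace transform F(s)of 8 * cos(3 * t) 8 * s/(s^2 + 9)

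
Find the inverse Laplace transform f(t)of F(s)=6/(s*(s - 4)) 3*exp(2*t)*sinh(2*t)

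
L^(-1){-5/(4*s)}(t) -5/4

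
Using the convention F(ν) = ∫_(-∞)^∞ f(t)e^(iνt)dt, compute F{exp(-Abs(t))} 2/(ν^2+1)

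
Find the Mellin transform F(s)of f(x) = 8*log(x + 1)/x -8*pi*csc(pi*s)/(s - 1)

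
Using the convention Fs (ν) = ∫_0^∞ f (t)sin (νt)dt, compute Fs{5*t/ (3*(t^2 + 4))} 5*pi*exp (-2*ν)/6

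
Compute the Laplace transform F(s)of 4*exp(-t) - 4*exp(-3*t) 4/(s + 1) - 4/(s + 3)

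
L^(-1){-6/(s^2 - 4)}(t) -3 * sinh(2 * t)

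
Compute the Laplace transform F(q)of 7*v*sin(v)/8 7*q/(4*(q^2 + 1)^2)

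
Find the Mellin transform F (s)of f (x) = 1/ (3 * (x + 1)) pi * csc (pi * s)/3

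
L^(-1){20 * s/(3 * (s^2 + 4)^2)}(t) 5 * t * sin(2 * t)/3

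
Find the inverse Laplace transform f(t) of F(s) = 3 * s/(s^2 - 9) 3 * cosh(3 * t) 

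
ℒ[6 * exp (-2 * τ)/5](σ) 6/ (5 * (σ + 2))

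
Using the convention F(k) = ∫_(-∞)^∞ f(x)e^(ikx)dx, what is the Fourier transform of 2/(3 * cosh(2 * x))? pi/(3 * cosh(pi * k/4))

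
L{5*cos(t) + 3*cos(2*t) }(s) 3*s/(s^2 + 4) + 5*s/(s^2 + 1) 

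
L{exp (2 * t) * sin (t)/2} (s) 1/ (2 * ( (s - 2)^2 + 1))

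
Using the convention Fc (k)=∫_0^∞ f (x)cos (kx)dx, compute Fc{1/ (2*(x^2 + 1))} pi*exp (-k)/4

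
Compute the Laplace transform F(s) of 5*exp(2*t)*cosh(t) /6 5*(s - 2) /(6*((s - 2) ^2 - 1) ) 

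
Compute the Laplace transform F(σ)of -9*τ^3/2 -27/σ^4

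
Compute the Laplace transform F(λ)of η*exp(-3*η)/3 1/(3*(λ+3)^2)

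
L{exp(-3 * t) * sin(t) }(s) 1/((s + 3) ^2 + 1) 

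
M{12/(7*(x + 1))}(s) 12*pi*csc(pi*s)/7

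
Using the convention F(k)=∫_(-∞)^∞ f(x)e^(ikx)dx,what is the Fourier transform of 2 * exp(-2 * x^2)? sqrt(2) * sqrt(pi) * exp(-k^2/8)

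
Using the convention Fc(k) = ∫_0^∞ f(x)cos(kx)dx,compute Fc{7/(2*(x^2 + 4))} 7*pi*exp(-2*k)/8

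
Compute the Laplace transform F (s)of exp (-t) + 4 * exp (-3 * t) 4/ (s + 3) + 1/ (s + 1)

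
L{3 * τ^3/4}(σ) 9/(2 * σ^4)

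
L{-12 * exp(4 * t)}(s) -12/(s - 4)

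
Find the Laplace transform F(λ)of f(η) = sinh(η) 1/(λ^2 - 1)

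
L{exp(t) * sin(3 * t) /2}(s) 3/(2 * ((s - 1) ^2 + 9) ) 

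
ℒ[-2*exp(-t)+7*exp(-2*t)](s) 7/(s+2) - 2/(s+1)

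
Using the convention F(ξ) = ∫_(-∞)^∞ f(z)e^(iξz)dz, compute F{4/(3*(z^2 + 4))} 2*pi*exp(-2*Abs(ξ))/3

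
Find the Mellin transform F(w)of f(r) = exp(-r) gamma(w)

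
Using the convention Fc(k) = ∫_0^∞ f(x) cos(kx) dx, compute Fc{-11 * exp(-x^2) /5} -11 * sqrt(pi) * exp(-k^2/4) /10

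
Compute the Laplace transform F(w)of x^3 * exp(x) 6/(w - 1)^4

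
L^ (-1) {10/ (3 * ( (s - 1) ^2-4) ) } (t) 5 * exp (t) * sinh (2 * t) /3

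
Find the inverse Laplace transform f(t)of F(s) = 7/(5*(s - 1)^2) 7*t*exp(t)/5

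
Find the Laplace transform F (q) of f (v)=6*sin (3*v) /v 6*atan (3/q) 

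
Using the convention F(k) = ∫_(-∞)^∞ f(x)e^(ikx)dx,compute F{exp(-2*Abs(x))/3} 4/(3*(k^2 + 4))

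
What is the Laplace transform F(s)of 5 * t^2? 10/s^3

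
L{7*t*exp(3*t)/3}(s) 7/(3*(s - 3)^2)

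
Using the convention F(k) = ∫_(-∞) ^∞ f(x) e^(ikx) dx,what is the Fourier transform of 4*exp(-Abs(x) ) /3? 8/(3*(k^2+1) ) 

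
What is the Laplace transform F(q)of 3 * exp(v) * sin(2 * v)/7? 6/(7 * ((q - 1)^2 + 4))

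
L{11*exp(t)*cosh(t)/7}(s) 11*(s - 1)/(7*s*(s - 2))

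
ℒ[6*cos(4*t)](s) 6*s/(s^2+16)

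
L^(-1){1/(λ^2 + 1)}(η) sin(η)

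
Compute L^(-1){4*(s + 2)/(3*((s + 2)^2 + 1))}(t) 4*exp(-2*t)*cos(t)/3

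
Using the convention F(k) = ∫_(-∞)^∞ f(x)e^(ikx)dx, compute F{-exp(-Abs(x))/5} -2/(5 * k^2 + 5)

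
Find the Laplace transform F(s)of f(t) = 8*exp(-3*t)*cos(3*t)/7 8*(s+3)/(7*((s+3)^2+9))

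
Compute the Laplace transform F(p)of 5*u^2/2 5/p^3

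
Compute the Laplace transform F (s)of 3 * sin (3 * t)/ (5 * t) 3 * atan (3/s)/5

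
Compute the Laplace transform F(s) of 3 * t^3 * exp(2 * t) 18/(s - 2) ^4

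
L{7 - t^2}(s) 7/s - 2/s^3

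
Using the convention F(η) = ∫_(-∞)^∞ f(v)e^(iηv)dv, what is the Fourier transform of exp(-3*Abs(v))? 6/(η^2 + 9)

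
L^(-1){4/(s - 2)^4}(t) 2*t^3*exp(2*t)/3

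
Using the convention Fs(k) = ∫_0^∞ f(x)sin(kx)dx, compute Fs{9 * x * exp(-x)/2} 9 * k/(k^2 + 1)^2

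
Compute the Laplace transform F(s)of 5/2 5/(2*s)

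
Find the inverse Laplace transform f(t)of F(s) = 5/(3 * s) 5/3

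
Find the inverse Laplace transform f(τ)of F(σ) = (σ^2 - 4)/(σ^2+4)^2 τ*cos(2*τ)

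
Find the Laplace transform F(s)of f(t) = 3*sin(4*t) 12/(s^2 + 16)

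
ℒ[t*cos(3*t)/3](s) (s^2 - 9)/(3*(s^2 + 9)^2)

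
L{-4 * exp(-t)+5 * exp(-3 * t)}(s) 5/(s+3) - 4/(s+1)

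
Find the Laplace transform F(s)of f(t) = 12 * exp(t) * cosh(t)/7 12 * (s - 1)/(7 * s * (s - 2))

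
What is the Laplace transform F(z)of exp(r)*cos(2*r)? (z - 1)/((z - 1)^2+4)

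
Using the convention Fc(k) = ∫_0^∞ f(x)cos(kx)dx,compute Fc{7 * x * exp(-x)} 7 * (1 - k^2)/(k^2 + 1)^2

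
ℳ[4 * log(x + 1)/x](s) -4 * pi * csc(pi * s)/(s - 1)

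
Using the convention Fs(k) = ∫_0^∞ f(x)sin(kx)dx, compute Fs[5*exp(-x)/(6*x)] 5*atan(k)/6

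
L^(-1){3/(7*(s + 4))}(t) 3*exp(-4*t)/7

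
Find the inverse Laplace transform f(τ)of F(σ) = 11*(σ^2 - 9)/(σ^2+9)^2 11*τ*cos(3*τ)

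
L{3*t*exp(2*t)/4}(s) 3/(4*(s - 2)^2)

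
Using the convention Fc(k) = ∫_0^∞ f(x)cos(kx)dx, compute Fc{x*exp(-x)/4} (1 - k^2)/(4*(k^2 + 1)^2)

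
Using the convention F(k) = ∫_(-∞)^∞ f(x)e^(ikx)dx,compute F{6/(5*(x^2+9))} 2*pi*exp(-3*Abs(k))/5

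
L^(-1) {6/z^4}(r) r^3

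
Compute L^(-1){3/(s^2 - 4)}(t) 3*sinh(2*t)/2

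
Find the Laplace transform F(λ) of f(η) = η λ^(-2) 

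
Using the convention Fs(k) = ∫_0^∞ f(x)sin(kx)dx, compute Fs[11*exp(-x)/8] 11*k/(8*(k^2 + 1))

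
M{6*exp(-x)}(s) 6*gamma(s)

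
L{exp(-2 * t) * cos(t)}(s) (s+2)/((s+2)^2+1)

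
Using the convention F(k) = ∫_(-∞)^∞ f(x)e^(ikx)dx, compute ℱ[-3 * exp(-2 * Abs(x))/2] -6/(k^2 + 4)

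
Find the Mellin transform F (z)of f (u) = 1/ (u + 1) pi*csc (pi*z)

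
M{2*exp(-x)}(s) 2*gamma(s)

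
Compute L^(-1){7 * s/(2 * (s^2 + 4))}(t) 7 * cos(2 * t)/2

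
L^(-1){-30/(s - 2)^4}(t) -5*t^3*exp(2*t)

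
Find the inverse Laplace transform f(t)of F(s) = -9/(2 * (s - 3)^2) -9 * t * exp(3 * t)/2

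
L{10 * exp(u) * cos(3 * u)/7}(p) 10 * (p - 1)/(7 * ((p - 1)^2 + 9))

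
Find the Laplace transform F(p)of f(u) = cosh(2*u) p/(p^2 - 4)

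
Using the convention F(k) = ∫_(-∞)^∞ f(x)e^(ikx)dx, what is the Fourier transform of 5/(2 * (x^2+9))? 5 * pi * exp(-3 * Abs(k))/6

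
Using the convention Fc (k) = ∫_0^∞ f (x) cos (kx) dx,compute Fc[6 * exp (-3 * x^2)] sqrt (3) * sqrt (pi) * exp (-k^2/12) 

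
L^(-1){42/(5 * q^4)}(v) 7 * v^3/5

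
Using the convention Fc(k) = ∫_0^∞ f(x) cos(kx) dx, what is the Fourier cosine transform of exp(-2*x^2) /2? sqrt(2)*sqrt(pi)*exp(-k^2/8) /8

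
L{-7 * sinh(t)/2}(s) -7/(2 * s^2 - 2)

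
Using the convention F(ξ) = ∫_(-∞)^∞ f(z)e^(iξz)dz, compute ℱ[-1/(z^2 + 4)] -pi * exp(-2 * Abs(ξ))/2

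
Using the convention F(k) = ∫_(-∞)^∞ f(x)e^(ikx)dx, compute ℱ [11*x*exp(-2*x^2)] 11*sqrt(2)*I*sqrt(pi)*k*exp(-k^2/8)/8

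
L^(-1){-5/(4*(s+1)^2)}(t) -5*t*exp(-t)/4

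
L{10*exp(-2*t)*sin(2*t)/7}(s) 20/(7*((s + 2)^2 + 4))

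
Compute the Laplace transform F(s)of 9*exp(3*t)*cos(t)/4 9*(s - 3)/(4*((s - 3)^2 + 1))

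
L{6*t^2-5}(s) 12/s^3-5/s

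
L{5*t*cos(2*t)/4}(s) 5*(s^2 - 4)/(4*(s^2+4)^2)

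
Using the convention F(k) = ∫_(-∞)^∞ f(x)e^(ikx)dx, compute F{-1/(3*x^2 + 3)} -pi*exp(-Abs(k))/3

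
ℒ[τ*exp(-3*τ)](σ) (σ+3) ^(-2) 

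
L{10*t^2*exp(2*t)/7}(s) 20/(7*(s - 2)^3)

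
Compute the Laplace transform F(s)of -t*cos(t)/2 (1 - s^2)/(2*(s^2+1)^2)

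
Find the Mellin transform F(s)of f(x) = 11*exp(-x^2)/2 11*gamma(s/2)/4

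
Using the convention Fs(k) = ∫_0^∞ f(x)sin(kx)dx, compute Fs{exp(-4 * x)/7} k/(7 * (k^2 + 16))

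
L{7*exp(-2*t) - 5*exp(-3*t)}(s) 7/(s+2) - 5/(s+3)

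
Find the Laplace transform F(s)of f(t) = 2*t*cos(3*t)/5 2*(s^2 - 9)/(5*(s^2 + 9)^2)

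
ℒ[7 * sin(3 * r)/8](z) 21/(8 * (z^2 + 9))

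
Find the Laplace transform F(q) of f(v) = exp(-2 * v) 1/(q + 2) 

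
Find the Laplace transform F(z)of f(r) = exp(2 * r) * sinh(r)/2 1/(2 * ((z - 2)^2 - 1))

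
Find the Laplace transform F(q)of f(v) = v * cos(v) (q^2 - 1)/(q^2 + 1)^2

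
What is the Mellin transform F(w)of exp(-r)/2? gamma(w)/2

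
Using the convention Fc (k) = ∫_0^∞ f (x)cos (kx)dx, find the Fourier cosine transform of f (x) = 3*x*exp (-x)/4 3*(1 - k^2)/ (4*(k^2+1)^2)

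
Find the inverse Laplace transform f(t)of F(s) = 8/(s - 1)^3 4 * t^2 * exp(t)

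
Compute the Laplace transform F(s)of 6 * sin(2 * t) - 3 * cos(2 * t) 12/(s^2 + 4) - 3 * s/(s^2 + 4)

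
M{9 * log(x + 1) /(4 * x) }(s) -9 * pi * csc(pi * s) /(4 * s - 4) 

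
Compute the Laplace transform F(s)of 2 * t 2/s^2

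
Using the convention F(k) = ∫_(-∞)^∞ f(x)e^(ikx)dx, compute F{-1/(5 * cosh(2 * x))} -pi/(10 * cosh(pi * k/4))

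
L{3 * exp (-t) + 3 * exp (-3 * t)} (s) 3/ (s + 1) + 3/ (s + 3)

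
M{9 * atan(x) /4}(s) -9 * pi * sec(pi * s/2) /(8 * s) 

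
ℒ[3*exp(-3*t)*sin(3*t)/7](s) 9/(7*((s + 3)^2 + 9))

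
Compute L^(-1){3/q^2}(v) 3*v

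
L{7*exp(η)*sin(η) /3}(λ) 7/(3*((λ - 1) ^2 + 1) ) 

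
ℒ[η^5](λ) 120/λ^6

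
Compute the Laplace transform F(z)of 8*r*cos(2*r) 8*(z^2 - 4)/(z^2 + 4)^2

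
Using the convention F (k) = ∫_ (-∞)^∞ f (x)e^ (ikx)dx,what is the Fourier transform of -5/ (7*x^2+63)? -5*pi*exp (-3*Abs (k))/21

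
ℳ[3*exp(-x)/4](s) 3*gamma(s)/4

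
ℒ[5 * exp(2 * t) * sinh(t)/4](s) 5/(4 * ((s - 2)^2 - 1))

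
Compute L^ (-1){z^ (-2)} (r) r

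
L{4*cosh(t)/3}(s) 4*s/(3*(s^2-1))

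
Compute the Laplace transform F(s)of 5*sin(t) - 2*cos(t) 5/(s^2 + 1) - 2*s/(s^2 + 1)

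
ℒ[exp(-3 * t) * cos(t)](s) (s + 3)/((s + 3)^2 + 1)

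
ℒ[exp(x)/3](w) 1/(3 * (w - 1))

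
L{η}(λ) λ^(-2)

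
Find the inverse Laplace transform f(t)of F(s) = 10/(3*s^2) 10*t/3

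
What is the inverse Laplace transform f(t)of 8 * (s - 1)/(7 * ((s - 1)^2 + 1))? 8 * exp(t) * cos(t)/7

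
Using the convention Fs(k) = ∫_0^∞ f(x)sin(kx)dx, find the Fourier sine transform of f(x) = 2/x pi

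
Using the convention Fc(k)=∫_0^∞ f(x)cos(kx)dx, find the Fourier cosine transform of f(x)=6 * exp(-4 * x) 24/(k^2 + 16)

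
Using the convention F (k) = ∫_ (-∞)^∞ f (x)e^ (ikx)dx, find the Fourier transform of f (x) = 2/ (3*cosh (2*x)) pi/ (3*cosh (pi*k/4))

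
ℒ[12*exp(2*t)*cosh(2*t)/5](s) 12*(s - 2)/(5*s*(s - 4))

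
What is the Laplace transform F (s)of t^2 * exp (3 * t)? 2/ (s - 3)^3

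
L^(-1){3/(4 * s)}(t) 3/4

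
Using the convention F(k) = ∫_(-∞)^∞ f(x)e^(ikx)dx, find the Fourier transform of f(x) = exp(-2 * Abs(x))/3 4/(3 * (k^2+4))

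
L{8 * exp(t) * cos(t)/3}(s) 8 * (s - 1)/(3 * ((s - 1)^2 + 1))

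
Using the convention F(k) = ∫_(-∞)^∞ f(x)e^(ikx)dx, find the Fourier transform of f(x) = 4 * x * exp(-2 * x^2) sqrt(2) * I * sqrt(pi) * k * exp(-k^2/8)/2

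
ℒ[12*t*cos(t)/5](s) 12*(s^2 - 1)/(5*(s^2 + 1)^2)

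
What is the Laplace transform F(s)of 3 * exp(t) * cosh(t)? 3 * (s - 1)/(s * (s - 2))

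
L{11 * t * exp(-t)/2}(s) 11/(2 * (s + 1)^2)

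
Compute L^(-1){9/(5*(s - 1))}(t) 9*exp(t)/5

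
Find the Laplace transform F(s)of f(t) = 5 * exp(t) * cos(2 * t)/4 5 * (s - 1)/(4 * ((s - 1)^2 + 4))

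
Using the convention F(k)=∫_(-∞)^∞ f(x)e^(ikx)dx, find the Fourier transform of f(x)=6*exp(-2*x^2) 3*sqrt(2)*sqrt(pi)*exp(-k^2/8)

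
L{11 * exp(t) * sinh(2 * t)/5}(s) 22/(5 * ((s - 1)^2 - 4))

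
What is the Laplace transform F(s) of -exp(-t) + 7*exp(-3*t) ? 7/(s + 3) - 1/(s + 1) 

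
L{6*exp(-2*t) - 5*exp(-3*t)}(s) 6/(s+2) - 5/(s+3)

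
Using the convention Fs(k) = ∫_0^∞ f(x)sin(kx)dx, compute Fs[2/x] pi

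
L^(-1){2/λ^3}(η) η^2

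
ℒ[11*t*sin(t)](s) 22*s/(s^2 + 1)^2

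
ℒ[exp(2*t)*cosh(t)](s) (s - 2)/((s - 2)^2 - 1)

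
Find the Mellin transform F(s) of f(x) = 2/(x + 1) 2*pi*csc(pi*s) 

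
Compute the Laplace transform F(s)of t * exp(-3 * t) (s + 3)^(-2)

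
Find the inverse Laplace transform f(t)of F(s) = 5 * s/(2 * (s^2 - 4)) 5 * cosh(2 * t)/2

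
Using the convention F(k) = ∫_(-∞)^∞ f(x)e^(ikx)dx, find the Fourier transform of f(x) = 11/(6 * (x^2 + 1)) 11 * pi * exp(-Abs(k))/6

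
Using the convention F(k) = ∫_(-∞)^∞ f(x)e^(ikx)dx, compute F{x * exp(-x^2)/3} I * sqrt(pi) * k * exp(-k^2/4)/6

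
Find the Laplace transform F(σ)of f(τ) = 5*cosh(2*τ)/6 5*σ/(6*(σ^2 - 4))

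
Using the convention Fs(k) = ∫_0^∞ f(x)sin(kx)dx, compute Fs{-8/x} -4*pi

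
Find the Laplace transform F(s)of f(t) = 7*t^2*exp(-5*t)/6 7/(3*(s+5)^3)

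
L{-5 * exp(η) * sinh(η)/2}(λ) -5/(2 * λ * (λ - 2))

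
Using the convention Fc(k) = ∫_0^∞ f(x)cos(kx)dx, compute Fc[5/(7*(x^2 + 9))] 5*pi*exp(-3*k)/42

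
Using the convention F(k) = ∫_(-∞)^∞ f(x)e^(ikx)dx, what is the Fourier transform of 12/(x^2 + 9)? 4*pi*exp(-3*Abs(k))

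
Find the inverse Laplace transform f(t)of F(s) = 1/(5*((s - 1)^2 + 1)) exp(t)*sin(t)/5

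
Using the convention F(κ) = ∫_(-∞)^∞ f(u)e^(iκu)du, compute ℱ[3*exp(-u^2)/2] 3*sqrt(pi)*exp(-κ^2/4)/2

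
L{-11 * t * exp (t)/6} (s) -11/ (6 * (s - 1)^2)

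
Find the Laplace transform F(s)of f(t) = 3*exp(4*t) 3/(s - 4)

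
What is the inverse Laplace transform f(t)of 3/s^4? t^3/2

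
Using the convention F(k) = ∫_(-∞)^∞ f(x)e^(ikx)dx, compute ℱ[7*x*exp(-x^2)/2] 7*I*sqrt(pi)*k*exp(-k^2/4)/4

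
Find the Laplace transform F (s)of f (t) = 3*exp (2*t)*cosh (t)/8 3*(s - 2)/ (8*( (s - 2)^2-1))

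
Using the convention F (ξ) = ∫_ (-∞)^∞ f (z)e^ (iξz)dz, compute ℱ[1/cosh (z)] pi/cosh (pi * ξ/2)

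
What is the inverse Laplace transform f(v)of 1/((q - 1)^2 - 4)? exp(v)*sinh(2*v)/2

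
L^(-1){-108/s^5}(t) -9 * t^4/2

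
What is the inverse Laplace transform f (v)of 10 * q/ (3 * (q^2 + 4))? 10 * cos (2 * v)/3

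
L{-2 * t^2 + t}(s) s^(-2) - 4/s^3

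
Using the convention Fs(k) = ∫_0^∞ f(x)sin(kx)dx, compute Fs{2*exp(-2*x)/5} 2*k/(5*(k^2+4))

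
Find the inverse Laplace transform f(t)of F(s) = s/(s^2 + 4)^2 t*sin(2*t)/4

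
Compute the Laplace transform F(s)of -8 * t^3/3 -16/s^4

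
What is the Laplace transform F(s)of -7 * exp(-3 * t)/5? -7/(5 * s + 15)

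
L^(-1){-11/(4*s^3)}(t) -11*t^2/8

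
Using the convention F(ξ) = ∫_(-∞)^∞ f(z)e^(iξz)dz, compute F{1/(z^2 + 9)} pi*exp(-3*Abs(ξ))/3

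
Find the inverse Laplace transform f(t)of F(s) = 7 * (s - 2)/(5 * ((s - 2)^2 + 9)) 7 * exp(2 * t) * cos(3 * t)/5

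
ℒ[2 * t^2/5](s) 4/(5 * s^3)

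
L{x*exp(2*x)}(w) (w - 2)^(-2)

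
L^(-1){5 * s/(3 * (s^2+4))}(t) 5 * cos(2 * t)/3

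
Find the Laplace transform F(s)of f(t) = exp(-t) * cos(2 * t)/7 (s + 1)/(7 * ((s + 1)^2 + 4))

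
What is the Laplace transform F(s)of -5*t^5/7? -600/(7*s^6)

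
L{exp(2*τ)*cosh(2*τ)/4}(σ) (σ - 2)/(4*σ*(σ - 4))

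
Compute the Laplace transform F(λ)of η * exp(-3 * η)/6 1/(6 * (λ + 3)^2)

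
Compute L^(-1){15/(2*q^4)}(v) 5*v^3/4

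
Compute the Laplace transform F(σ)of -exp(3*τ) -1/(σ - 3)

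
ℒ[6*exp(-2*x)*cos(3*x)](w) 6*(w + 2)/((w + 2)^2 + 9)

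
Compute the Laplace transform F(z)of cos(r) z/(z^2 + 1)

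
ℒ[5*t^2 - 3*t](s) 10/s^3 - 3/s^2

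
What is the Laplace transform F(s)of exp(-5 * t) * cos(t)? (s + 5)/((s + 5)^2 + 1)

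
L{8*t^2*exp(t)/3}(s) 16/(3*(s - 1)^3)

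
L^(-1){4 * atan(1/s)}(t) 4 * sin(t)/t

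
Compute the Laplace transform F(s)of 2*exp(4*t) 2/(s - 4)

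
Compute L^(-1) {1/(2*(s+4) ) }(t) exp(-4*t) /2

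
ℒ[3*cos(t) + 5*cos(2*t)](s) 3*s/(s^2 + 1) + 5*s/(s^2 + 4)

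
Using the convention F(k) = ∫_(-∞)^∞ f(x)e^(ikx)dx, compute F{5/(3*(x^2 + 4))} 5*pi*exp(-2*Abs(k))/6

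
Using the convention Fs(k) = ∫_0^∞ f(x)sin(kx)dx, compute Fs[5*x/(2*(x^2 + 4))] 5*pi*exp(-2*k)/4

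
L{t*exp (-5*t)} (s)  (s + 5)^ (-2)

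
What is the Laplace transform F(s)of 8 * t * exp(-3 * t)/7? 8/(7 * (s+3)^2)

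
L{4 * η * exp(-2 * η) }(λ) 4/(λ + 2) ^2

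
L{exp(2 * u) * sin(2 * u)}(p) 2/((p - 2)^2 + 4)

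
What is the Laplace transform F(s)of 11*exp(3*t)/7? 11/(7*(s - 3))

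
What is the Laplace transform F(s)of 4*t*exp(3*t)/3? 4/(3*(s - 3)^2)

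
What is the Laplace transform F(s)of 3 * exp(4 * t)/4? 3/(4 * (s - 4))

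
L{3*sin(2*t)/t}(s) 3*atan(2/s)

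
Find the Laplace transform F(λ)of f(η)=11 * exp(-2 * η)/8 11/(8 * (λ + 2))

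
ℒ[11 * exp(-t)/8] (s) 11/(8 * (s + 1))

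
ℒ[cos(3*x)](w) w/(w^2+9)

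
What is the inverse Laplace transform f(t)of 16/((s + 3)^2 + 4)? 8*exp(-3*t)*sin(2*t)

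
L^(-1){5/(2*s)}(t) 5/2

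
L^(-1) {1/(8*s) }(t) 1/8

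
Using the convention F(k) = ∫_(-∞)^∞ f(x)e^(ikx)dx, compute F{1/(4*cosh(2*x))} pi/(8*cosh(pi*k/4))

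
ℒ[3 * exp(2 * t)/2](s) 3/(2 * (s - 2))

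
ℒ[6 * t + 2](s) 6/s^2 + 2/s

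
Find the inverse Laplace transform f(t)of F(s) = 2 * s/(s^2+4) 2 * cos(2 * t)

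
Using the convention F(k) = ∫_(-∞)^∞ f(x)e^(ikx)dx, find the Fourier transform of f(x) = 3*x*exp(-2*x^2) 3*sqrt(2)*I*sqrt(pi)*k*exp(-k^2/8)/8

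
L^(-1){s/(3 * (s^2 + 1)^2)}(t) t * sin(t)/6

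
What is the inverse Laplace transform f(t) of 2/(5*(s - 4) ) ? 2*exp(4*t) /5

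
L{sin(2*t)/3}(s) 2/(3*(s^2 + 4))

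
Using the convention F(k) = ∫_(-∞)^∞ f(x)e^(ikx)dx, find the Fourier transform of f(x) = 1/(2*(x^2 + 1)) pi*exp(-Abs(k))/2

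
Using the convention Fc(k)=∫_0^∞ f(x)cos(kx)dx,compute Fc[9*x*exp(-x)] 9*(1 - k^2)/(k^2 + 1)^2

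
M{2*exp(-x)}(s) 2*gamma(s)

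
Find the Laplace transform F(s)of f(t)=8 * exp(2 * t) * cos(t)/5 8 * (s - 2)/(5 * ((s - 2)^2 + 1))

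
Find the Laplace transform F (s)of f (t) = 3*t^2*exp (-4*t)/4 3/ (2*(s + 4)^3)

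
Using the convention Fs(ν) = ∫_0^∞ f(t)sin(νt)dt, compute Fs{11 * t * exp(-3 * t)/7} 66 * ν/(7 * (ν^2 + 9)^2)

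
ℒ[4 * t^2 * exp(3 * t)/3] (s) 8/(3 * (s - 3)^3)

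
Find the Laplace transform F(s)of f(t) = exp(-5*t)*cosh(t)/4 (s + 5)/(4*((s + 5)^2 - 1))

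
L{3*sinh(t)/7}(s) 3/(7*(s^2 - 1))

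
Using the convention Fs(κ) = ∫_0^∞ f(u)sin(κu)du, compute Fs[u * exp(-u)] 2 * κ/(κ^2 + 1)^2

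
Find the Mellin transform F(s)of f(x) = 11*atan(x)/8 -11*pi*sec(pi*s/2)/(16*s)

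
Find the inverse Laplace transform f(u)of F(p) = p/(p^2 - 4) cosh(2*u)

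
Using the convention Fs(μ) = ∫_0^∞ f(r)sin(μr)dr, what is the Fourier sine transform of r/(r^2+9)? pi * exp(-3 * μ)/2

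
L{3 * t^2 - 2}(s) 6/s^3 - 2/s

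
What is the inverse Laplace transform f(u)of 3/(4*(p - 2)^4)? u^3*exp(2*u)/8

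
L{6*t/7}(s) 6/(7*s^2)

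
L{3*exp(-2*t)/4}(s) 3/(4*(s + 2))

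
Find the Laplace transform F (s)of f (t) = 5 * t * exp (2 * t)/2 5/ (2 * (s - 2)^2)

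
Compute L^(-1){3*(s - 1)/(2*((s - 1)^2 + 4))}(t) 3*exp(t)*cos(2*t)/2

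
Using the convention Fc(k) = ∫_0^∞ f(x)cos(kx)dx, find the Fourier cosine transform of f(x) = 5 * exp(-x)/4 5/(4 * (k^2+1))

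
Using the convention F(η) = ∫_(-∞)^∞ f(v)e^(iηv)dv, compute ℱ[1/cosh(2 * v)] pi/(2 * cosh(pi * η/4))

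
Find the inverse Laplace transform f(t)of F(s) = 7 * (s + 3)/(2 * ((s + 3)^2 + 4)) 7 * exp(-3 * t) * cos(2 * t)/2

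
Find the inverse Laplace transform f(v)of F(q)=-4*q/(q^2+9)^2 -2*v*sin(3*v)/3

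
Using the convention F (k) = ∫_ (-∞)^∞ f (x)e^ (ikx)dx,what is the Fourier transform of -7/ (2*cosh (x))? -7*pi/ (2*cosh (pi*k/2))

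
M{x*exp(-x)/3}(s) gamma(s + 1)/3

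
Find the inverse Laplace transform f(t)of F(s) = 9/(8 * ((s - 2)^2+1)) 9 * exp(2 * t) * sin(t)/8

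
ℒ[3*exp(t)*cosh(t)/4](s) 3*(s - 1)/(4*s*(s - 2))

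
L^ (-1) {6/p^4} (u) u^3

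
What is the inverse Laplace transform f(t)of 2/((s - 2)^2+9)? 2 * exp(2 * t) * sin(3 * t)/3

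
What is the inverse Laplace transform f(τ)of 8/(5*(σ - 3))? 8*exp(3*τ)/5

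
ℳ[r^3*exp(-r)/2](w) gamma(w + 3)/2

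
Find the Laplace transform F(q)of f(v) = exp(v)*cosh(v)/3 (q - 1)/(3*q*(q - 2))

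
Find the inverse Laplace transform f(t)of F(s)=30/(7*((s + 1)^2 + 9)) 10*exp(-t)*sin(3*t)/7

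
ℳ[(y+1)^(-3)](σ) pi * (σ - 2) * (σ - 1)/(2 * sin(pi * σ))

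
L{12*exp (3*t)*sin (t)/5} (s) 12/ (5*( (s - 3)^2 + 1))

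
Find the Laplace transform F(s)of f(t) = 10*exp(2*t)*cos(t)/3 10*(s - 2)/(3*((s - 2)^2 + 1))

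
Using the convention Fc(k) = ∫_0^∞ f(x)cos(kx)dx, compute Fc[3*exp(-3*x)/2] 9/(2*(k^2 + 9))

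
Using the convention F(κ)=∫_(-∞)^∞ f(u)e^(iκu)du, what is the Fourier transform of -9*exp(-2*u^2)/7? -9*sqrt(2)*sqrt(pi)*exp(-κ^2/8)/14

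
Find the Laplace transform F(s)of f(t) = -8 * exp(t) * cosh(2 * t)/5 8 * (1 - s)/(5 * ((s - 1)^2-4))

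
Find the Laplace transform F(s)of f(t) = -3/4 -3/(4*s)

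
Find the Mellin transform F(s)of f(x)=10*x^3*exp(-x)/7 10*gamma(s + 3)/7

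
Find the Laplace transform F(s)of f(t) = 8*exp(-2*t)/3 8/(3*(s + 2))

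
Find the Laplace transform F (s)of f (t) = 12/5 12/ (5 * s)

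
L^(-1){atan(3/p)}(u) sin(3 * u)/u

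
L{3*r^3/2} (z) 9/z^4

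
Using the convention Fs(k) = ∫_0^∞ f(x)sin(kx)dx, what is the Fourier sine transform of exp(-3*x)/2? k/(2*(k^2 + 9))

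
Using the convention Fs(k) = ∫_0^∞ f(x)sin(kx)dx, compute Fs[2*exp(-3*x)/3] 2*k/(3*(k^2 + 9))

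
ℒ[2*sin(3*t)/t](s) 2*atan(3/s)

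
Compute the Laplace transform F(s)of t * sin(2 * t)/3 4 * s/(3 * (s^2 + 4)^2)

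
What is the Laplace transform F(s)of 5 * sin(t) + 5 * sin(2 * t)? 10/(s^2 + 4) + 5/(s^2 + 1)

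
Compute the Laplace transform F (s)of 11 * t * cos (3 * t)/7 11 * (s^2 - 9)/ (7 * (s^2+9)^2)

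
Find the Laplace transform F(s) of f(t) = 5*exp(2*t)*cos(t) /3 5*(s - 2) /(3*((s - 2) ^2 + 1) ) 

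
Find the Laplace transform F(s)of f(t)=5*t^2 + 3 10/s^3 + 3/s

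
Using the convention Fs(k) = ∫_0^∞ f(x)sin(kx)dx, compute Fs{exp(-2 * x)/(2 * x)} atan(k/2)/2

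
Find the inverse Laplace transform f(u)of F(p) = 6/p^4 u^3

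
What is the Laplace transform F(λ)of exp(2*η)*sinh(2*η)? 2/(λ*(λ - 4))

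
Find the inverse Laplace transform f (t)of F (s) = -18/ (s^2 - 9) -6 * sinh (3 * t)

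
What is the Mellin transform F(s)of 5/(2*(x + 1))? 5*pi*csc(pi*s)/2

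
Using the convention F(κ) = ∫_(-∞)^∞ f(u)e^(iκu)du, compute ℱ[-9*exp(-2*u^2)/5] -9*sqrt(2)*sqrt(pi)*exp(-κ^2/8)/10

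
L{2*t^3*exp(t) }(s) 12/(s - 1) ^4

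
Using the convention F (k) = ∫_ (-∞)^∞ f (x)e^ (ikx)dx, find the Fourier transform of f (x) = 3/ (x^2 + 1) 3 * pi * exp (-Abs (k))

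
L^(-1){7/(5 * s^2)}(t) 7 * t/5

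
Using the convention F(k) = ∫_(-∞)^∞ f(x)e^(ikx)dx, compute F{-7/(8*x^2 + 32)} -7*pi*exp(-2*Abs(k))/16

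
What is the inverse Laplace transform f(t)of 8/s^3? 4*t^2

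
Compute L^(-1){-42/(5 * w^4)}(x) -7 * x^3/5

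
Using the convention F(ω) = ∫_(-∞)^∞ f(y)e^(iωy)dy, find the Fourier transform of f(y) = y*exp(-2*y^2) sqrt(2)*I*sqrt(pi)*ω*exp(-ω^2/8)/8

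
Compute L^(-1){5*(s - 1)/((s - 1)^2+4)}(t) 5*exp(t)*cos(2*t)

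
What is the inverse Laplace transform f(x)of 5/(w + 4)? 5 * exp(-4 * x)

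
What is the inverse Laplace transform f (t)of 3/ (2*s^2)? 3*t/2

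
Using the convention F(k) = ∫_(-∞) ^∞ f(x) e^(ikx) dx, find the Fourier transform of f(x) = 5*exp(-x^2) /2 5*sqrt(pi)*exp(-k^2/4) /2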